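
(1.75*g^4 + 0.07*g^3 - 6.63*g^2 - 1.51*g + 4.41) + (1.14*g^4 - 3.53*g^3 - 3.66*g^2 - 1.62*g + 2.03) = 2.89*g^4 - 3.46*g^3 - 10.29*g^2 - 3.13*g + 6.44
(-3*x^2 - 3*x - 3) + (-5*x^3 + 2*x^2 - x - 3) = -5*x^3 - x^2 - 4*x - 6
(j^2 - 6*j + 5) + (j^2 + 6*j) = 2*j^2 + 5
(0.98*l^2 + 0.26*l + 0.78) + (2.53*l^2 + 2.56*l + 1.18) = 3.51*l^2 + 2.82*l + 1.96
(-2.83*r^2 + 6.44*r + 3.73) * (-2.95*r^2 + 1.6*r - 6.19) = 8.3485*r^4 - 23.526*r^3 + 16.8182*r^2 - 33.8956*r - 23.0887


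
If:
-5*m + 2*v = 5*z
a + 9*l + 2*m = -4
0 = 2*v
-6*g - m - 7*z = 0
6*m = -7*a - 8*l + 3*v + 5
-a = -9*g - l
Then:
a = 659/525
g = 22/105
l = -331/525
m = 22/105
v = 0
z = -22/105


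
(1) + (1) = 2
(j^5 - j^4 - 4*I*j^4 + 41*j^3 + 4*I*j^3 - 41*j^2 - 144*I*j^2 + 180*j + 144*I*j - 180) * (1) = j^5 - j^4 - 4*I*j^4 + 41*j^3 + 4*I*j^3 - 41*j^2 - 144*I*j^2 + 180*j + 144*I*j - 180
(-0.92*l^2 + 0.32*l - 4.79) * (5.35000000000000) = -4.922*l^2 + 1.712*l - 25.6265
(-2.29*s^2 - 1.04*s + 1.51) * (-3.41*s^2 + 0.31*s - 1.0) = 7.8089*s^4 + 2.8365*s^3 - 3.1815*s^2 + 1.5081*s - 1.51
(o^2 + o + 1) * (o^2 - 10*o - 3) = o^4 - 9*o^3 - 12*o^2 - 13*o - 3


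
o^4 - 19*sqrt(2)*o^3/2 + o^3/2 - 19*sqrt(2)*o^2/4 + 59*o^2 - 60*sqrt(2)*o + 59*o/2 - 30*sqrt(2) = (o + 1/2)*(o - 4*sqrt(2))*(o - 3*sqrt(2))*(o - 5*sqrt(2)/2)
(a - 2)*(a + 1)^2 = a^3 - 3*a - 2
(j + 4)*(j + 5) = j^2 + 9*j + 20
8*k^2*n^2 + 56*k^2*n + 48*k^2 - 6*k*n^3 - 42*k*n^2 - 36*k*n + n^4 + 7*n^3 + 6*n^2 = (-4*k + n)*(-2*k + n)*(n + 1)*(n + 6)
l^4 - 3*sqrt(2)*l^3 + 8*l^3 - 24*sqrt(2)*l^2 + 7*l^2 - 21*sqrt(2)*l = l*(l + 1)*(l + 7)*(l - 3*sqrt(2))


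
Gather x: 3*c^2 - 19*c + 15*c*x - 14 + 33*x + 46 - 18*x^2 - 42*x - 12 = 3*c^2 - 19*c - 18*x^2 + x*(15*c - 9) + 20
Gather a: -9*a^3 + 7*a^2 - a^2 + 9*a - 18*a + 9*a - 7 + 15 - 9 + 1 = -9*a^3 + 6*a^2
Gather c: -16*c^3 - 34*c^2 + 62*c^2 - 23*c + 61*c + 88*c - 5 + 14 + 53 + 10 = -16*c^3 + 28*c^2 + 126*c + 72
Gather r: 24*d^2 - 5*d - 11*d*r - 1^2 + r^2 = 24*d^2 - 11*d*r - 5*d + r^2 - 1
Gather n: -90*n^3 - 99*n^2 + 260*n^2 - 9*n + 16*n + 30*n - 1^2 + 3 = -90*n^3 + 161*n^2 + 37*n + 2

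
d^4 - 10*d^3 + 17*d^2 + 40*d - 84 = (d - 7)*(d - 3)*(d - 2)*(d + 2)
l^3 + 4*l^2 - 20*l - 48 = (l - 4)*(l + 2)*(l + 6)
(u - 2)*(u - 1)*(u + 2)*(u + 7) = u^4 + 6*u^3 - 11*u^2 - 24*u + 28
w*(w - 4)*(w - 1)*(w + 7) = w^4 + 2*w^3 - 31*w^2 + 28*w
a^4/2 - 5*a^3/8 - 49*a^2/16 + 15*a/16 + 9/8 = (a/2 + 1)*(a - 3)*(a - 3/4)*(a + 1/2)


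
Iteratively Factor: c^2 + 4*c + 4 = (c + 2)*(c + 2)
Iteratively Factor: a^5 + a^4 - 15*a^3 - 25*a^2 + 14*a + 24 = (a - 4)*(a^4 + 5*a^3 + 5*a^2 - 5*a - 6) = (a - 4)*(a + 1)*(a^3 + 4*a^2 + a - 6) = (a - 4)*(a + 1)*(a + 3)*(a^2 + a - 2) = (a - 4)*(a + 1)*(a + 2)*(a + 3)*(a - 1)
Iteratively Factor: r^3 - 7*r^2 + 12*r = (r)*(r^2 - 7*r + 12) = r*(r - 3)*(r - 4)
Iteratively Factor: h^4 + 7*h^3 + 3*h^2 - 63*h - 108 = (h - 3)*(h^3 + 10*h^2 + 33*h + 36) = (h - 3)*(h + 4)*(h^2 + 6*h + 9) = (h - 3)*(h + 3)*(h + 4)*(h + 3)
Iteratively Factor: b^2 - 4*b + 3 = (b - 3)*(b - 1)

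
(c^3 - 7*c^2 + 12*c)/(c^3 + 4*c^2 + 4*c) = (c^2 - 7*c + 12)/(c^2 + 4*c + 4)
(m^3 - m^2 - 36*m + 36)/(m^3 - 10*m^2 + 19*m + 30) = (m^2 + 5*m - 6)/(m^2 - 4*m - 5)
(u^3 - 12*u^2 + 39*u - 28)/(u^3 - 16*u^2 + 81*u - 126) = (u^2 - 5*u + 4)/(u^2 - 9*u + 18)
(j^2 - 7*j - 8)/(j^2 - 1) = (j - 8)/(j - 1)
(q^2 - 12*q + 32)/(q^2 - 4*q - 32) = (q - 4)/(q + 4)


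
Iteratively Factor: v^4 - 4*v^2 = (v)*(v^3 - 4*v) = v*(v + 2)*(v^2 - 2*v) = v*(v - 2)*(v + 2)*(v)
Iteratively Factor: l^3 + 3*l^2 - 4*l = (l)*(l^2 + 3*l - 4) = l*(l + 4)*(l - 1)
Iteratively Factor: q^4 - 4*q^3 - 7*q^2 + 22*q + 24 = (q - 4)*(q^3 - 7*q - 6) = (q - 4)*(q - 3)*(q^2 + 3*q + 2) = (q - 4)*(q - 3)*(q + 1)*(q + 2)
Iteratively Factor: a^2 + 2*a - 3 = (a - 1)*(a + 3)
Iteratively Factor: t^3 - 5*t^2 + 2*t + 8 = (t - 4)*(t^2 - t - 2) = (t - 4)*(t + 1)*(t - 2)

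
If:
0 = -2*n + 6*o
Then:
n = 3*o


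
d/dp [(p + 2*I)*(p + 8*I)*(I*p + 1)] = 3*I*p^2 - 18*p - 6*I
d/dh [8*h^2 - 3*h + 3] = 16*h - 3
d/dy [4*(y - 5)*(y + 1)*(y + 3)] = 12*y^2 - 8*y - 68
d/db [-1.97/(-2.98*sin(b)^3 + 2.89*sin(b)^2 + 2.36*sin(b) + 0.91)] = (-17.6118*sin(b)^2 + 11.3866*sin(b) + 4.6492)*cos(b)/(-2.98*sin(b)^3 + 2.89*sin(b)^2 + 2.36*sin(b) + 0.91)^2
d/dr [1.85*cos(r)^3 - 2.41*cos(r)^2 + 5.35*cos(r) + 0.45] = (-5.55*cos(r)^2 + 4.82*cos(r) - 5.35)*sin(r)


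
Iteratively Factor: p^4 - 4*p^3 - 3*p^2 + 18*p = (p + 2)*(p^3 - 6*p^2 + 9*p) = (p - 3)*(p + 2)*(p^2 - 3*p) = p*(p - 3)*(p + 2)*(p - 3)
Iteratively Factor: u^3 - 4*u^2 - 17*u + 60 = (u - 5)*(u^2 + u - 12) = (u - 5)*(u + 4)*(u - 3)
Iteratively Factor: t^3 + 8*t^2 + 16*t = (t + 4)*(t^2 + 4*t) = t*(t + 4)*(t + 4)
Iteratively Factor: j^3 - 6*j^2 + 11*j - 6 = (j - 3)*(j^2 - 3*j + 2) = (j - 3)*(j - 1)*(j - 2)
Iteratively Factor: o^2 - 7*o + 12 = (o - 3)*(o - 4)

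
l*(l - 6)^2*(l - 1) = l^4 - 13*l^3 + 48*l^2 - 36*l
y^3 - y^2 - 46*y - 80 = (y - 8)*(y + 2)*(y + 5)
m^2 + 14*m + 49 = (m + 7)^2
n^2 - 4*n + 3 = (n - 3)*(n - 1)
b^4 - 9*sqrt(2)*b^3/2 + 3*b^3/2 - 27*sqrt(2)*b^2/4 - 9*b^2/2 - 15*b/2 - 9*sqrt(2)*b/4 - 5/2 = (b + 1/2)*(b + 1)*(b - 5*sqrt(2))*(b + sqrt(2)/2)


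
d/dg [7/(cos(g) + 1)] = 7*sin(g)/(cos(g) + 1)^2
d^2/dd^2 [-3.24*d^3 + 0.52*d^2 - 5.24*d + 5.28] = 1.04 - 19.44*d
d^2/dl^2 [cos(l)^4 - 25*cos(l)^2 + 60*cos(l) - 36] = -16*sin(l)^4 - 80*sin(l)^2 - 60*cos(l) + 46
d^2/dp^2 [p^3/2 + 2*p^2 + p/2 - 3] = 3*p + 4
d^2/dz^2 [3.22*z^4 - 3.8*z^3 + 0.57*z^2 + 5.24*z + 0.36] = 38.64*z^2 - 22.8*z + 1.14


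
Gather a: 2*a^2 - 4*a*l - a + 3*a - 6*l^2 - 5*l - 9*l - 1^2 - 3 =2*a^2 + a*(2 - 4*l) - 6*l^2 - 14*l - 4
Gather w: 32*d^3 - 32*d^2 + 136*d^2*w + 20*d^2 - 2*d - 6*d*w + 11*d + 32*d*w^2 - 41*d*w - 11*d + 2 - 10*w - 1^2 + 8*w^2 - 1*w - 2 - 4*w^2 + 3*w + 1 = 32*d^3 - 12*d^2 - 2*d + w^2*(32*d + 4) + w*(136*d^2 - 47*d - 8)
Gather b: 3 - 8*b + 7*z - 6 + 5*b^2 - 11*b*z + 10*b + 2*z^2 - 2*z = 5*b^2 + b*(2 - 11*z) + 2*z^2 + 5*z - 3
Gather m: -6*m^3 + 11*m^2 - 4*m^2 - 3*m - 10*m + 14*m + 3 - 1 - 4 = -6*m^3 + 7*m^2 + m - 2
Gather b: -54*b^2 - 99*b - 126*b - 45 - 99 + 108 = -54*b^2 - 225*b - 36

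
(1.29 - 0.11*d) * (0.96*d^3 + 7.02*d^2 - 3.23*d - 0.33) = -0.1056*d^4 + 0.4662*d^3 + 9.4111*d^2 - 4.1304*d - 0.4257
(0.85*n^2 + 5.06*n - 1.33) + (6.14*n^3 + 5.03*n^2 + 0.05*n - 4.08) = 6.14*n^3 + 5.88*n^2 + 5.11*n - 5.41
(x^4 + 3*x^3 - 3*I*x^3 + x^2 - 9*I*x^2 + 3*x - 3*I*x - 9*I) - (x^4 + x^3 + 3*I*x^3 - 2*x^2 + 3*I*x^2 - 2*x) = 2*x^3 - 6*I*x^3 + 3*x^2 - 12*I*x^2 + 5*x - 3*I*x - 9*I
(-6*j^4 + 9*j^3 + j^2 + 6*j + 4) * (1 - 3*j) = 18*j^5 - 33*j^4 + 6*j^3 - 17*j^2 - 6*j + 4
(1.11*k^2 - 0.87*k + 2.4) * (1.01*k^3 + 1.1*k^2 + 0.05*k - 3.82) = 1.1211*k^5 + 0.3423*k^4 + 1.5225*k^3 - 1.6437*k^2 + 3.4434*k - 9.168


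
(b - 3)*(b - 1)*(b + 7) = b^3 + 3*b^2 - 25*b + 21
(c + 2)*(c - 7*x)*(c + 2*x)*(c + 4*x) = c^4 - c^3*x + 2*c^3 - 34*c^2*x^2 - 2*c^2*x - 56*c*x^3 - 68*c*x^2 - 112*x^3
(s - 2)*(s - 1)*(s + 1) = s^3 - 2*s^2 - s + 2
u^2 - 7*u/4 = u*(u - 7/4)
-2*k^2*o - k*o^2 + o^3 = o*(-2*k + o)*(k + o)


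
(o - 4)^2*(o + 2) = o^3 - 6*o^2 + 32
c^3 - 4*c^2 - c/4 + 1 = (c - 4)*(c - 1/2)*(c + 1/2)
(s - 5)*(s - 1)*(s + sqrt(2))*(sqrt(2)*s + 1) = sqrt(2)*s^4 - 6*sqrt(2)*s^3 + 3*s^3 - 18*s^2 + 6*sqrt(2)*s^2 - 6*sqrt(2)*s + 15*s + 5*sqrt(2)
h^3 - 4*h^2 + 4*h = h*(h - 2)^2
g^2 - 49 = (g - 7)*(g + 7)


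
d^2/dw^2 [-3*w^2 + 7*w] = -6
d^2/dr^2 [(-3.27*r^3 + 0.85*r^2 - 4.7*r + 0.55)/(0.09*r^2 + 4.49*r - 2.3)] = (2.77555756156289e-17*r^5 - 133.963944*r^3 + 203.69817*r^2 - 108.29367*r - 65.67699)/(0.000729*r^6 + 0.109107*r^5 + 5.387337*r^4 + 84.942269*r^3 - 137.67639*r^2 + 71.2563*r - 12.167)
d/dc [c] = 1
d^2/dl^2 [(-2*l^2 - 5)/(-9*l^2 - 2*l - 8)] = 2*(-36*l^3 + 783*l^2 + 270*l - 212)/(729*l^6 + 486*l^5 + 2052*l^4 + 872*l^3 + 1824*l^2 + 384*l + 512)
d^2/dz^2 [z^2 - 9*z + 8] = 2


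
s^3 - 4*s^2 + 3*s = s*(s - 3)*(s - 1)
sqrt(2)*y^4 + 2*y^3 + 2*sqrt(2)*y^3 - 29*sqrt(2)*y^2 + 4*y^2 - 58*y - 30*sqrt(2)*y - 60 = (y - 5)*(y + 6)*(y + sqrt(2))*(sqrt(2)*y + sqrt(2))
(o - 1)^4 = o^4 - 4*o^3 + 6*o^2 - 4*o + 1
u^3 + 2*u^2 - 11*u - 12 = (u - 3)*(u + 1)*(u + 4)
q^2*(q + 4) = q^3 + 4*q^2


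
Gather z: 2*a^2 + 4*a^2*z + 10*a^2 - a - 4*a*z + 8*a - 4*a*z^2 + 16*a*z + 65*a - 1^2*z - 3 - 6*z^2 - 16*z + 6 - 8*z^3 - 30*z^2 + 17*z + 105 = 12*a^2 + 72*a - 8*z^3 + z^2*(-4*a - 36) + z*(4*a^2 + 12*a) + 108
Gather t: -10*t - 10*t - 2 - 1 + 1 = -20*t - 2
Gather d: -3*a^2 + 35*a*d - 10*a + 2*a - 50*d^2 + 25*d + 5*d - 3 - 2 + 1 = -3*a^2 - 8*a - 50*d^2 + d*(35*a + 30) - 4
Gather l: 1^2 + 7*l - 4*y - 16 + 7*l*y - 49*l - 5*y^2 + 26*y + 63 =l*(7*y - 42) - 5*y^2 + 22*y + 48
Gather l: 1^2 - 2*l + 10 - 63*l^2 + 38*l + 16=-63*l^2 + 36*l + 27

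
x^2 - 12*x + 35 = (x - 7)*(x - 5)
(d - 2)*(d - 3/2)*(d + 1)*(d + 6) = d^4 + 7*d^3/2 - 31*d^2/2 + 18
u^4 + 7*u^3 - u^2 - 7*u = u*(u - 1)*(u + 1)*(u + 7)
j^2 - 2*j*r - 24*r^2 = (j - 6*r)*(j + 4*r)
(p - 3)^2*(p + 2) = p^3 - 4*p^2 - 3*p + 18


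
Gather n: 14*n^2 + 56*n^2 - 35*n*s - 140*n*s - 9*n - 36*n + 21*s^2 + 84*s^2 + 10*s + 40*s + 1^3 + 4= 70*n^2 + n*(-175*s - 45) + 105*s^2 + 50*s + 5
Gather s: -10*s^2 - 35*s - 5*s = -10*s^2 - 40*s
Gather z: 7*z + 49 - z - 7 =6*z + 42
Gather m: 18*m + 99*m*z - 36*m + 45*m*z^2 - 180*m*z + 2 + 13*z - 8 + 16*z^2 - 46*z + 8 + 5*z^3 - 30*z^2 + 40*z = m*(45*z^2 - 81*z - 18) + 5*z^3 - 14*z^2 + 7*z + 2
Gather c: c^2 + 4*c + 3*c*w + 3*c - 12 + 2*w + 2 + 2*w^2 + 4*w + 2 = c^2 + c*(3*w + 7) + 2*w^2 + 6*w - 8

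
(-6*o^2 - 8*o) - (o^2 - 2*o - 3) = -7*o^2 - 6*o + 3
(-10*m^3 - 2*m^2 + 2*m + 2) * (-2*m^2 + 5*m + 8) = 20*m^5 - 46*m^4 - 94*m^3 - 10*m^2 + 26*m + 16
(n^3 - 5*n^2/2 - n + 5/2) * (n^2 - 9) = n^5 - 5*n^4/2 - 10*n^3 + 25*n^2 + 9*n - 45/2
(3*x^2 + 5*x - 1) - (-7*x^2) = 10*x^2 + 5*x - 1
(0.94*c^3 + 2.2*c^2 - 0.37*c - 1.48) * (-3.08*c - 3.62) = -2.8952*c^4 - 10.1788*c^3 - 6.8244*c^2 + 5.8978*c + 5.3576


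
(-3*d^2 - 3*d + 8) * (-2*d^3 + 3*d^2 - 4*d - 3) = 6*d^5 - 3*d^4 - 13*d^3 + 45*d^2 - 23*d - 24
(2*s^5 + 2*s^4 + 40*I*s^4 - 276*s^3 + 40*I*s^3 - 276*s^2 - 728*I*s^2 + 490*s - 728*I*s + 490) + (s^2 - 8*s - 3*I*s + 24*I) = 2*s^5 + 2*s^4 + 40*I*s^4 - 276*s^3 + 40*I*s^3 - 275*s^2 - 728*I*s^2 + 482*s - 731*I*s + 490 + 24*I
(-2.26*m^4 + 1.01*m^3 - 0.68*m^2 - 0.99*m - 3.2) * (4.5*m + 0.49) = -10.17*m^5 + 3.4376*m^4 - 2.5651*m^3 - 4.7882*m^2 - 14.8851*m - 1.568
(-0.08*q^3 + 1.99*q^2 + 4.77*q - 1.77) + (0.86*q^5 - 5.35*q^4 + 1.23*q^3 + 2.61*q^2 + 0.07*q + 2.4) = 0.86*q^5 - 5.35*q^4 + 1.15*q^3 + 4.6*q^2 + 4.84*q + 0.63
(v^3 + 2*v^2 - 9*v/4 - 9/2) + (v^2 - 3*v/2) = v^3 + 3*v^2 - 15*v/4 - 9/2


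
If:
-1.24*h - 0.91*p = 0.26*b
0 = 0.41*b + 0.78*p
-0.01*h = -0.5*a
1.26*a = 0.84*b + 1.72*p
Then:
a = 0.00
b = 0.00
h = 0.00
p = 0.00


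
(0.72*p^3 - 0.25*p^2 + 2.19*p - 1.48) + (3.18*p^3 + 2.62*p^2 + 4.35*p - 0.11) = 3.9*p^3 + 2.37*p^2 + 6.54*p - 1.59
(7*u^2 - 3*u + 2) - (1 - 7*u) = 7*u^2 + 4*u + 1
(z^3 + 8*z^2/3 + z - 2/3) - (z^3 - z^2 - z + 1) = 11*z^2/3 + 2*z - 5/3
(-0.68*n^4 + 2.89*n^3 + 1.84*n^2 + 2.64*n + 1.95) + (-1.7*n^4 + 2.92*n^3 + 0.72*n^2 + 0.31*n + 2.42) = -2.38*n^4 + 5.81*n^3 + 2.56*n^2 + 2.95*n + 4.37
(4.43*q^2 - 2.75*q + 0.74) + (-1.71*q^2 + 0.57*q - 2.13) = 2.72*q^2 - 2.18*q - 1.39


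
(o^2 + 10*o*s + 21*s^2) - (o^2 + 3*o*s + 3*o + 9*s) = 7*o*s - 3*o + 21*s^2 - 9*s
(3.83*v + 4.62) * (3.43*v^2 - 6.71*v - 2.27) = 13.1369*v^3 - 9.8527*v^2 - 39.6943*v - 10.4874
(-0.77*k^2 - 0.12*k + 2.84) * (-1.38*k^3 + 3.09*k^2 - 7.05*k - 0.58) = 1.0626*k^5 - 2.2137*k^4 + 1.1385*k^3 + 10.0682*k^2 - 19.9524*k - 1.6472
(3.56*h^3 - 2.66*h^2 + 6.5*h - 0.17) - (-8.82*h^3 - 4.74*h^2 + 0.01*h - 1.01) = 12.38*h^3 + 2.08*h^2 + 6.49*h + 0.84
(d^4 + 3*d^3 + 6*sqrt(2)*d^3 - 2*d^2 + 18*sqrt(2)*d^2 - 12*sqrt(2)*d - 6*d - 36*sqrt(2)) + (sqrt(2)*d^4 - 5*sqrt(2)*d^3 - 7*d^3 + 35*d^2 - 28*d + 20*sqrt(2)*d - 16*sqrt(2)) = d^4 + sqrt(2)*d^4 - 4*d^3 + sqrt(2)*d^3 + 18*sqrt(2)*d^2 + 33*d^2 - 34*d + 8*sqrt(2)*d - 52*sqrt(2)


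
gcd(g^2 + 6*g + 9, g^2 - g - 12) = g + 3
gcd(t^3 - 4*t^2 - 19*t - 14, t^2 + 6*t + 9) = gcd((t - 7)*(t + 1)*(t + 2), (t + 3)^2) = 1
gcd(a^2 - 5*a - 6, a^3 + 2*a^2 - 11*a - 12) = a + 1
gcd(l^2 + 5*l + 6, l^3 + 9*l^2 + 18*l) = l + 3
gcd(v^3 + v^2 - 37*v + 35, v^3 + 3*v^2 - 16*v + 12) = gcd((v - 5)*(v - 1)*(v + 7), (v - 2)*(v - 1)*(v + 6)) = v - 1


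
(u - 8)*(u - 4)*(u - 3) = u^3 - 15*u^2 + 68*u - 96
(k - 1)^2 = k^2 - 2*k + 1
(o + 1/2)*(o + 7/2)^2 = o^3 + 15*o^2/2 + 63*o/4 + 49/8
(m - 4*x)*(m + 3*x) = m^2 - m*x - 12*x^2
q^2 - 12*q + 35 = (q - 7)*(q - 5)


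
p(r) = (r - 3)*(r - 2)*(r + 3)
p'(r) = (r - 3)*(r - 2) + (r - 3)*(r + 3) + (r - 2)*(r + 3)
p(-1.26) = 24.16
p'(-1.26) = 0.80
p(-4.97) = -109.44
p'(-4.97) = 84.98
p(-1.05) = 24.09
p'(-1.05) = -1.49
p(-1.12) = 24.17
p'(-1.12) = -0.76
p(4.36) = 23.62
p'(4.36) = 30.59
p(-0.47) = 21.68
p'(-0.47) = -6.46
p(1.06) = 7.40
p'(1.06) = -9.87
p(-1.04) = 24.07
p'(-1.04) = -1.60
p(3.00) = 0.00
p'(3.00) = 6.00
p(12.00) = 1350.00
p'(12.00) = 375.00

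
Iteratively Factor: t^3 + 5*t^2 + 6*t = (t)*(t^2 + 5*t + 6) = t*(t + 3)*(t + 2)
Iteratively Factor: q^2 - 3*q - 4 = (q - 4)*(q + 1)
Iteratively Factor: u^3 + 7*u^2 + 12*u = (u + 3)*(u^2 + 4*u) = u*(u + 3)*(u + 4)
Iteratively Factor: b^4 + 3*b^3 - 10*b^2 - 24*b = (b - 3)*(b^3 + 6*b^2 + 8*b) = (b - 3)*(b + 2)*(b^2 + 4*b) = (b - 3)*(b + 2)*(b + 4)*(b)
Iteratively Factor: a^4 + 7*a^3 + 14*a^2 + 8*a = (a + 2)*(a^3 + 5*a^2 + 4*a) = a*(a + 2)*(a^2 + 5*a + 4) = a*(a + 2)*(a + 4)*(a + 1)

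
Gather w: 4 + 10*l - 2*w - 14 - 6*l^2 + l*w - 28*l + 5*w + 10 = -6*l^2 - 18*l + w*(l + 3)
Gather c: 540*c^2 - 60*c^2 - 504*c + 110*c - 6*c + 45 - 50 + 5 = 480*c^2 - 400*c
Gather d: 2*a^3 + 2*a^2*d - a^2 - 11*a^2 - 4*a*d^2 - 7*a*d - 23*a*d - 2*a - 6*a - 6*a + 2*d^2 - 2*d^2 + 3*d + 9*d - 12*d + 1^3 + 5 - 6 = 2*a^3 - 12*a^2 - 4*a*d^2 - 14*a + d*(2*a^2 - 30*a)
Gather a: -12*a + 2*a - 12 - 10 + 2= -10*a - 20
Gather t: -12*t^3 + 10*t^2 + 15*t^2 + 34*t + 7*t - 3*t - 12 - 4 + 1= -12*t^3 + 25*t^2 + 38*t - 15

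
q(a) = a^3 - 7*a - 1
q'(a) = 3*a^2 - 7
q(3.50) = 17.38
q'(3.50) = 29.75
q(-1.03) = 5.12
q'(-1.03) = -3.82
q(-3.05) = -8.02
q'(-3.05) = 20.91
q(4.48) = 57.56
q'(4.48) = 53.21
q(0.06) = -1.42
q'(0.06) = -6.99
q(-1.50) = 6.12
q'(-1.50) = -0.25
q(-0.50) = 2.38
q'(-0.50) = -6.25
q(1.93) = -7.32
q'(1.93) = 4.17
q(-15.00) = -3271.00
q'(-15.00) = 668.00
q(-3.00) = -7.00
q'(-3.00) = 20.00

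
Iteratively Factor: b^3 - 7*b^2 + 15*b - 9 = (b - 3)*(b^2 - 4*b + 3) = (b - 3)*(b - 1)*(b - 3)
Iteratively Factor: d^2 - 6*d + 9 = (d - 3)*(d - 3)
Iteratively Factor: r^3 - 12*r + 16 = (r + 4)*(r^2 - 4*r + 4) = (r - 2)*(r + 4)*(r - 2)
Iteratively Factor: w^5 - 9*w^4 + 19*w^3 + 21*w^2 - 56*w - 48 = (w + 1)*(w^4 - 10*w^3 + 29*w^2 - 8*w - 48) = (w + 1)^2*(w^3 - 11*w^2 + 40*w - 48) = (w - 4)*(w + 1)^2*(w^2 - 7*w + 12) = (w - 4)*(w - 3)*(w + 1)^2*(w - 4)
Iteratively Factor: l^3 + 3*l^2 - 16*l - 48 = (l - 4)*(l^2 + 7*l + 12) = (l - 4)*(l + 3)*(l + 4)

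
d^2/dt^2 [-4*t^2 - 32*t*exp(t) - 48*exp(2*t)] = -32*t*exp(t) - 192*exp(2*t) - 64*exp(t) - 8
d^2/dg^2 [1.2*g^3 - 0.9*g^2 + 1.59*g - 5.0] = 7.2*g - 1.8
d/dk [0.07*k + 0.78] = 0.0700000000000000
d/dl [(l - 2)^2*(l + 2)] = (l - 2)*(3*l + 2)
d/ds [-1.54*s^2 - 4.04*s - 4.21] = -3.08*s - 4.04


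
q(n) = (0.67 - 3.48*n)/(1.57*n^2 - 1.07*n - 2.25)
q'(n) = (0.67 - 3.48*n)*(1.07 - 3.14*n)/(1.57*n^2 - 1.07*n - 2.25)^2 - 3.48/(1.57*n^2 - 1.07*n - 2.25) = (5.4636*n^2 - 2.1038*n + 8.5469)/(2.4649*n^4 - 3.3598*n^3 - 5.9201*n^2 + 4.815*n + 5.0625)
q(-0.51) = -1.89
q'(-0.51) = 6.57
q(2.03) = -3.12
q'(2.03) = 6.39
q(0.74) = 0.87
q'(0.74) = 2.10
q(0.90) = 1.27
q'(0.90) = 2.94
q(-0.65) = -3.29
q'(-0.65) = 15.39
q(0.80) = 1.01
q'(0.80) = 2.35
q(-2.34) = 1.00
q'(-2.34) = 0.55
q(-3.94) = 0.55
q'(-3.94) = 0.15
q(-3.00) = 0.74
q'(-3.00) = 0.28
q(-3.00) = 0.74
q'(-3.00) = 0.28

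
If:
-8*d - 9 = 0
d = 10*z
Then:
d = -9/8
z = -9/80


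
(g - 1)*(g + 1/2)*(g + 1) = g^3 + g^2/2 - g - 1/2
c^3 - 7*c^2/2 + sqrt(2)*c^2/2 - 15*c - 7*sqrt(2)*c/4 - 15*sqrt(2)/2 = (c - 6)*(c + 5/2)*(c + sqrt(2)/2)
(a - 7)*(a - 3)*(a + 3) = a^3 - 7*a^2 - 9*a + 63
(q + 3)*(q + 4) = q^2 + 7*q + 12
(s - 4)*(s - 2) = s^2 - 6*s + 8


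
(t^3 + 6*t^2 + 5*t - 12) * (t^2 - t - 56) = t^5 + 5*t^4 - 57*t^3 - 353*t^2 - 268*t + 672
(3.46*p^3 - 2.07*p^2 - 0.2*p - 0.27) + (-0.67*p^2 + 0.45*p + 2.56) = 3.46*p^3 - 2.74*p^2 + 0.25*p + 2.29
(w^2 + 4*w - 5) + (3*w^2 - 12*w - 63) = 4*w^2 - 8*w - 68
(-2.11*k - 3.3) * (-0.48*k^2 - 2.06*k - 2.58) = 1.0128*k^3 + 5.9306*k^2 + 12.2418*k + 8.514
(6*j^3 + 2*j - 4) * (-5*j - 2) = -30*j^4 - 12*j^3 - 10*j^2 + 16*j + 8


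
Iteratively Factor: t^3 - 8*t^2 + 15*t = (t)*(t^2 - 8*t + 15) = t*(t - 3)*(t - 5)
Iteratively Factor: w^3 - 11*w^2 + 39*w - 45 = (w - 3)*(w^2 - 8*w + 15) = (w - 3)^2*(w - 5)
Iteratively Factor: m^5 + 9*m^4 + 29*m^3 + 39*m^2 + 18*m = (m)*(m^4 + 9*m^3 + 29*m^2 + 39*m + 18) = m*(m + 3)*(m^3 + 6*m^2 + 11*m + 6) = m*(m + 3)^2*(m^2 + 3*m + 2) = m*(m + 1)*(m + 3)^2*(m + 2)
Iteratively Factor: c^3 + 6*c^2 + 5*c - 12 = (c + 4)*(c^2 + 2*c - 3) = (c + 3)*(c + 4)*(c - 1)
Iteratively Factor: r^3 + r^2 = (r + 1)*(r^2) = r*(r + 1)*(r)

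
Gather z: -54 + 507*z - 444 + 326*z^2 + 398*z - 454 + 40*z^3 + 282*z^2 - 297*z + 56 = 40*z^3 + 608*z^2 + 608*z - 896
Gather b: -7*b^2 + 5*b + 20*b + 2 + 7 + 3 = -7*b^2 + 25*b + 12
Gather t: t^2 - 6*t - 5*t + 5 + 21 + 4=t^2 - 11*t + 30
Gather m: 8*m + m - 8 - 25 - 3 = 9*m - 36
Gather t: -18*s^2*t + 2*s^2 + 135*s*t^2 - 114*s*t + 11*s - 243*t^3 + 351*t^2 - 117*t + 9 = 2*s^2 + 11*s - 243*t^3 + t^2*(135*s + 351) + t*(-18*s^2 - 114*s - 117) + 9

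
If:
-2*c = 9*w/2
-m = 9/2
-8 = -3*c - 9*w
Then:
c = -8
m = -9/2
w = 32/9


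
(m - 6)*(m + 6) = m^2 - 36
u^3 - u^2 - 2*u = u*(u - 2)*(u + 1)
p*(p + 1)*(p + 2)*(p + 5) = p^4 + 8*p^3 + 17*p^2 + 10*p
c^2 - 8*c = c*(c - 8)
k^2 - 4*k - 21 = (k - 7)*(k + 3)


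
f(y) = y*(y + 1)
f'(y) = 2*y + 1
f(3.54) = 16.07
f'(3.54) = 8.08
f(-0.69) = -0.21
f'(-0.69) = -0.38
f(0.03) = 0.03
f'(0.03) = 1.06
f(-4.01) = 12.07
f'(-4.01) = -7.02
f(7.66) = 66.34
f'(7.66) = 16.32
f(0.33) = 0.44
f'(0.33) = 1.66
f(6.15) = 43.97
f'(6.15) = 13.30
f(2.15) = 6.77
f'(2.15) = 5.30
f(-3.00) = 6.00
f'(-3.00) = -5.00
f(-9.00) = 72.00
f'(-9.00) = -17.00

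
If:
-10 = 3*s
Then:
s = -10/3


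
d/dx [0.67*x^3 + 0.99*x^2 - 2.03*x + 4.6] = 2.01*x^2 + 1.98*x - 2.03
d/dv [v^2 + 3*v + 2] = 2*v + 3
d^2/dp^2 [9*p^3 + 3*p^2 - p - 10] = 54*p + 6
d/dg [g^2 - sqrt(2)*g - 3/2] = 2*g - sqrt(2)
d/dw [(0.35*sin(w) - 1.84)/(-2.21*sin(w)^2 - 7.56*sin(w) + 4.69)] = (0.7735*sin(w)^2 - 8.1328*sin(w) - 12.2689)*cos(w)/(4.8841*sin(w)^4 + 33.4152*sin(w)^3 + 36.4238*sin(w)^2 - 70.9128*sin(w) + 21.9961)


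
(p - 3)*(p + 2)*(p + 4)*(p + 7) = p^4 + 10*p^3 + 11*p^2 - 94*p - 168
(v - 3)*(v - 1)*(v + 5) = v^3 + v^2 - 17*v + 15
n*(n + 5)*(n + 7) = n^3 + 12*n^2 + 35*n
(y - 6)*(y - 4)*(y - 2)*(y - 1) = y^4 - 13*y^3 + 56*y^2 - 92*y + 48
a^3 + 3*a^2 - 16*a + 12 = (a - 2)*(a - 1)*(a + 6)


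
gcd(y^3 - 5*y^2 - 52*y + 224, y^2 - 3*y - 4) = y - 4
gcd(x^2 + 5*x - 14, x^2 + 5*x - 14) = x^2 + 5*x - 14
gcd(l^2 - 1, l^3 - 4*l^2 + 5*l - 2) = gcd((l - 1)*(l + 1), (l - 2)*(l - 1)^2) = l - 1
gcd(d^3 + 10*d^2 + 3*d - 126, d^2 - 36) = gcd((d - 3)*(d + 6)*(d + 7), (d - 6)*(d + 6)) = d + 6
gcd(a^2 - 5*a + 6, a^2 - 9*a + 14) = a - 2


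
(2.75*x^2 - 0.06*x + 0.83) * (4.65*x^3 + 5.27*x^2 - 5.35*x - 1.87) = 12.7875*x^5 + 14.2135*x^4 - 11.1692*x^3 - 0.447400000000001*x^2 - 4.3283*x - 1.5521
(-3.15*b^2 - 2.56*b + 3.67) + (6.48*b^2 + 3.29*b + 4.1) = 3.33*b^2 + 0.73*b + 7.77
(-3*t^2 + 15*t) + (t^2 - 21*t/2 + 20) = -2*t^2 + 9*t/2 + 20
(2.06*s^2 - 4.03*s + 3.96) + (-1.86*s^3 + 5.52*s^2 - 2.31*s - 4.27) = -1.86*s^3 + 7.58*s^2 - 6.34*s - 0.31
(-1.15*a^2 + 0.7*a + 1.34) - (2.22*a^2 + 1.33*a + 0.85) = -3.37*a^2 - 0.63*a + 0.49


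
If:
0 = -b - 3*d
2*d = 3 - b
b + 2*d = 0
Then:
No Solution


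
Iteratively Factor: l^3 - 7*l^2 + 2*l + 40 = (l - 4)*(l^2 - 3*l - 10) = (l - 4)*(l + 2)*(l - 5)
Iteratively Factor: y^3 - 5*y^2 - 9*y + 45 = (y + 3)*(y^2 - 8*y + 15) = (y - 5)*(y + 3)*(y - 3)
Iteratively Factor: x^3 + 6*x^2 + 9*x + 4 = (x + 4)*(x^2 + 2*x + 1) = (x + 1)*(x + 4)*(x + 1)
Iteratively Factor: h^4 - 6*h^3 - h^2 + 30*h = (h - 5)*(h^3 - h^2 - 6*h) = (h - 5)*(h + 2)*(h^2 - 3*h) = h*(h - 5)*(h + 2)*(h - 3)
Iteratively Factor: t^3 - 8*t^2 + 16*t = (t)*(t^2 - 8*t + 16) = t*(t - 4)*(t - 4)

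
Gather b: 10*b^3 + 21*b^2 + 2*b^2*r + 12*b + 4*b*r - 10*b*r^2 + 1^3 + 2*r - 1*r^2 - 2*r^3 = 10*b^3 + b^2*(2*r + 21) + b*(-10*r^2 + 4*r + 12) - 2*r^3 - r^2 + 2*r + 1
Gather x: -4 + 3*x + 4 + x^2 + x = x^2 + 4*x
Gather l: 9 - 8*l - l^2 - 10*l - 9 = -l^2 - 18*l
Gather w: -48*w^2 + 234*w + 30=-48*w^2 + 234*w + 30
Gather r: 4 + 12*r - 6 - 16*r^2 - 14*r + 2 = -16*r^2 - 2*r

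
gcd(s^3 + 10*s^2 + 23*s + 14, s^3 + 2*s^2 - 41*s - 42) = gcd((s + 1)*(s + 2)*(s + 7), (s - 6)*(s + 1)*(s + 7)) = s^2 + 8*s + 7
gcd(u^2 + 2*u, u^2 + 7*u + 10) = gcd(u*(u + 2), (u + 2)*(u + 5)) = u + 2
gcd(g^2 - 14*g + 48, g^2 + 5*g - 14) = 1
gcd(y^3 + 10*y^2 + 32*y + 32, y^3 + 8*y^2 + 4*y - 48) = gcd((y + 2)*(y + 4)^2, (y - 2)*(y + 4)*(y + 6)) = y + 4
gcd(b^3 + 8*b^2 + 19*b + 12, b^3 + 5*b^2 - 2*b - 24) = b^2 + 7*b + 12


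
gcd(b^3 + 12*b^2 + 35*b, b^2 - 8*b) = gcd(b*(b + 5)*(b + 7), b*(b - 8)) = b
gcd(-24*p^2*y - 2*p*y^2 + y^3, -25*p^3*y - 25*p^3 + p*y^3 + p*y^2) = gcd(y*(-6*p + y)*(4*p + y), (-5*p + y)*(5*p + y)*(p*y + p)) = 1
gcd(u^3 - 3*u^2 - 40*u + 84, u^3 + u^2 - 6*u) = u - 2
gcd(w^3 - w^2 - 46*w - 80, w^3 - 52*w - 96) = w^2 - 6*w - 16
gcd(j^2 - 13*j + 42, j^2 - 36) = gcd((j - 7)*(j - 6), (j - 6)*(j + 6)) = j - 6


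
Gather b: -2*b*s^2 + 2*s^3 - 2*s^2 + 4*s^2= -2*b*s^2 + 2*s^3 + 2*s^2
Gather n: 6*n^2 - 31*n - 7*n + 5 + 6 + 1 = 6*n^2 - 38*n + 12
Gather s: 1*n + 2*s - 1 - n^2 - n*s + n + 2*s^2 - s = -n^2 + 2*n + 2*s^2 + s*(1 - n) - 1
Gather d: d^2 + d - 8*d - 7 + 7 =d^2 - 7*d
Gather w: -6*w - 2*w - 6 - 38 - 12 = -8*w - 56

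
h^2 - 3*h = h*(h - 3)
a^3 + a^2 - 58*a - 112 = (a - 8)*(a + 2)*(a + 7)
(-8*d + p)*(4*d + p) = -32*d^2 - 4*d*p + p^2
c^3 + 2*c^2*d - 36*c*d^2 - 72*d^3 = (c - 6*d)*(c + 2*d)*(c + 6*d)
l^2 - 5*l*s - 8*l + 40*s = (l - 8)*(l - 5*s)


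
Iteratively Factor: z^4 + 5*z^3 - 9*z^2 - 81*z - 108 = (z + 3)*(z^3 + 2*z^2 - 15*z - 36) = (z + 3)^2*(z^2 - z - 12) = (z - 4)*(z + 3)^2*(z + 3)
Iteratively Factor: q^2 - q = (q - 1)*(q)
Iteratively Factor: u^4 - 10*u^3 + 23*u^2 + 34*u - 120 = (u - 5)*(u^3 - 5*u^2 - 2*u + 24) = (u - 5)*(u - 3)*(u^2 - 2*u - 8) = (u - 5)*(u - 4)*(u - 3)*(u + 2)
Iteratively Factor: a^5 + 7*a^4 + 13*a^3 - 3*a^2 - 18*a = (a + 3)*(a^4 + 4*a^3 + a^2 - 6*a) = (a + 2)*(a + 3)*(a^3 + 2*a^2 - 3*a) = (a - 1)*(a + 2)*(a + 3)*(a^2 + 3*a) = (a - 1)*(a + 2)*(a + 3)^2*(a)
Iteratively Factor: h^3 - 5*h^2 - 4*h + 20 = (h - 2)*(h^2 - 3*h - 10) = (h - 5)*(h - 2)*(h + 2)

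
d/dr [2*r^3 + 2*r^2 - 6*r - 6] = 6*r^2 + 4*r - 6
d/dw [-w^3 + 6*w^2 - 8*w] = -3*w^2 + 12*w - 8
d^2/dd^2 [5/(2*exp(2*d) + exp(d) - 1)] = 5*(2*(4*exp(d) + 1)^2*exp(d) - (8*exp(d) + 1)*(2*exp(2*d) + exp(d) - 1))*exp(d)/(2*exp(2*d) + exp(d) - 1)^3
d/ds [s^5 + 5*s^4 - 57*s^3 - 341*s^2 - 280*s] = 5*s^4 + 20*s^3 - 171*s^2 - 682*s - 280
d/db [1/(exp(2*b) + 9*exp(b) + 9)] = (-2*exp(b) - 9)*exp(b)/(exp(2*b) + 9*exp(b) + 9)^2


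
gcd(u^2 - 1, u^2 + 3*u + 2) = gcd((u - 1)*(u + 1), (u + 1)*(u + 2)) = u + 1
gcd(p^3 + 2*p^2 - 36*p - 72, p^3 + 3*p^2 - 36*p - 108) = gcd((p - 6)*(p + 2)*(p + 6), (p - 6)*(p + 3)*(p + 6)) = p^2 - 36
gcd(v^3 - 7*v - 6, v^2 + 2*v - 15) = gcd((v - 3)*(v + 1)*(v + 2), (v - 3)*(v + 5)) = v - 3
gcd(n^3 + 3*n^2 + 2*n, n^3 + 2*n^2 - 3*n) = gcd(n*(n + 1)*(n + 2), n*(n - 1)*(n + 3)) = n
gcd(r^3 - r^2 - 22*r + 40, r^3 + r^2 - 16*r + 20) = r^2 + 3*r - 10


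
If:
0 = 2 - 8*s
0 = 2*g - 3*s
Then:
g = 3/8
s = 1/4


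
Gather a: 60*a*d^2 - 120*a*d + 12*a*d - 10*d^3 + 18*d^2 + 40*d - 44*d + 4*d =a*(60*d^2 - 108*d) - 10*d^3 + 18*d^2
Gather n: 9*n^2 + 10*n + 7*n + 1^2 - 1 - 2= 9*n^2 + 17*n - 2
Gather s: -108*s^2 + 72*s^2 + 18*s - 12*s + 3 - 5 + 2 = -36*s^2 + 6*s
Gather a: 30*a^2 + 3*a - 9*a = 30*a^2 - 6*a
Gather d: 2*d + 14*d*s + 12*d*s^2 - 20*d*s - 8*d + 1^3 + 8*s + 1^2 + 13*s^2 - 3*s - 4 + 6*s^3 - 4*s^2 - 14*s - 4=d*(12*s^2 - 6*s - 6) + 6*s^3 + 9*s^2 - 9*s - 6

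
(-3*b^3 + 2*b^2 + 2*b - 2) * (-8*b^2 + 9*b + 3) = 24*b^5 - 43*b^4 - 7*b^3 + 40*b^2 - 12*b - 6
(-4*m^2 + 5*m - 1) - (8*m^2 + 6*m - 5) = -12*m^2 - m + 4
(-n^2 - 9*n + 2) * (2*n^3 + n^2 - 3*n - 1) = -2*n^5 - 19*n^4 - 2*n^3 + 30*n^2 + 3*n - 2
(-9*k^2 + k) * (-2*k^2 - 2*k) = 18*k^4 + 16*k^3 - 2*k^2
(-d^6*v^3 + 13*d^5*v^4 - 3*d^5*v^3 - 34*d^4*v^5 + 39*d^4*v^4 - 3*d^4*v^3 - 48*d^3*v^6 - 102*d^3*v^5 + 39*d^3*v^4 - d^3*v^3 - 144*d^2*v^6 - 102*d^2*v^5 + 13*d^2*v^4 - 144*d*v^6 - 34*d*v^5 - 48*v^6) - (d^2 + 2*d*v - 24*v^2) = -d^6*v^3 + 13*d^5*v^4 - 3*d^5*v^3 - 34*d^4*v^5 + 39*d^4*v^4 - 3*d^4*v^3 - 48*d^3*v^6 - 102*d^3*v^5 + 39*d^3*v^4 - d^3*v^3 - 144*d^2*v^6 - 102*d^2*v^5 + 13*d^2*v^4 - d^2 - 144*d*v^6 - 34*d*v^5 - 2*d*v - 48*v^6 + 24*v^2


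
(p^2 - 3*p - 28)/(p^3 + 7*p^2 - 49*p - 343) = (p + 4)/(p^2 + 14*p + 49)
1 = 1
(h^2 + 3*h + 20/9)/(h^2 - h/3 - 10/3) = (h + 4/3)/(h - 2)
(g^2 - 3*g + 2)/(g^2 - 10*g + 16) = (g - 1)/(g - 8)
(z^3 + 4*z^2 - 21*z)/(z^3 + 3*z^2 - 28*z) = (z - 3)/(z - 4)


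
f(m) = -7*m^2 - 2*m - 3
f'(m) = -14*m - 2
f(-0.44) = -3.48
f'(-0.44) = 4.16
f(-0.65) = -4.66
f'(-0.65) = 7.10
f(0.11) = -3.30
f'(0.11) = -3.54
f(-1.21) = -10.83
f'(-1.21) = 14.94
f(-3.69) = -90.93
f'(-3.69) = 49.66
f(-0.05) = -2.92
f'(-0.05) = -1.30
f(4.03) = -124.75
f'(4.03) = -58.42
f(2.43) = -49.19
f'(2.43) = -36.02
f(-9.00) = -552.00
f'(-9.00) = 124.00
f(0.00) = -3.00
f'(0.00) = -2.00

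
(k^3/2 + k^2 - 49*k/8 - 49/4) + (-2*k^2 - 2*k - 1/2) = k^3/2 - k^2 - 65*k/8 - 51/4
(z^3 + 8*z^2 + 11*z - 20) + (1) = z^3 + 8*z^2 + 11*z - 19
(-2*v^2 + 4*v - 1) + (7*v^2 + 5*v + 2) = 5*v^2 + 9*v + 1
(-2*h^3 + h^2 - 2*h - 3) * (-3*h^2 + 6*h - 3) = 6*h^5 - 15*h^4 + 18*h^3 - 6*h^2 - 12*h + 9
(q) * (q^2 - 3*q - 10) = q^3 - 3*q^2 - 10*q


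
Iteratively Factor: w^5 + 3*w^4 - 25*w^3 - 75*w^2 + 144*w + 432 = (w + 4)*(w^4 - w^3 - 21*w^2 + 9*w + 108) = (w + 3)*(w + 4)*(w^3 - 4*w^2 - 9*w + 36) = (w - 4)*(w + 3)*(w + 4)*(w^2 - 9) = (w - 4)*(w - 3)*(w + 3)*(w + 4)*(w + 3)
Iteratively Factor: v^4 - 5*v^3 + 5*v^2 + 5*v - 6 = (v + 1)*(v^3 - 6*v^2 + 11*v - 6) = (v - 3)*(v + 1)*(v^2 - 3*v + 2) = (v - 3)*(v - 1)*(v + 1)*(v - 2)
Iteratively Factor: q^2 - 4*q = (q - 4)*(q)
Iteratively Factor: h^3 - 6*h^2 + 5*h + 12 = (h - 3)*(h^2 - 3*h - 4) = (h - 3)*(h + 1)*(h - 4)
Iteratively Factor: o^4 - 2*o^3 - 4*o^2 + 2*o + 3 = (o - 1)*(o^3 - o^2 - 5*o - 3) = (o - 3)*(o - 1)*(o^2 + 2*o + 1) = (o - 3)*(o - 1)*(o + 1)*(o + 1)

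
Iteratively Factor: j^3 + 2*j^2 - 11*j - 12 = (j - 3)*(j^2 + 5*j + 4) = (j - 3)*(j + 4)*(j + 1)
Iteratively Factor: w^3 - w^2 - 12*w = (w + 3)*(w^2 - 4*w) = (w - 4)*(w + 3)*(w)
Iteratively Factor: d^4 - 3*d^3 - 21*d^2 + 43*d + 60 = (d - 5)*(d^3 + 2*d^2 - 11*d - 12) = (d - 5)*(d + 1)*(d^2 + d - 12) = (d - 5)*(d + 1)*(d + 4)*(d - 3)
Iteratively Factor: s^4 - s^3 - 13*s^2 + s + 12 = (s + 3)*(s^3 - 4*s^2 - s + 4) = (s - 1)*(s + 3)*(s^2 - 3*s - 4) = (s - 1)*(s + 1)*(s + 3)*(s - 4)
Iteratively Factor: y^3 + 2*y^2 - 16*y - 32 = (y + 4)*(y^2 - 2*y - 8) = (y - 4)*(y + 4)*(y + 2)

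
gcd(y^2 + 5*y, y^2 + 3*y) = y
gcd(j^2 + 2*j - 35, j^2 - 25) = j - 5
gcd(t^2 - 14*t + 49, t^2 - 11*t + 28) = t - 7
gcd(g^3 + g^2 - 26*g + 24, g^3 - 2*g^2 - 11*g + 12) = g^2 - 5*g + 4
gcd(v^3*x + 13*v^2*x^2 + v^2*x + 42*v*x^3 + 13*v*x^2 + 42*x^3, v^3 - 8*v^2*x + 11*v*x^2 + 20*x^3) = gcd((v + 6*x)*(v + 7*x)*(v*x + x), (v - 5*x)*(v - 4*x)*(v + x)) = 1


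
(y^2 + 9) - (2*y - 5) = y^2 - 2*y + 14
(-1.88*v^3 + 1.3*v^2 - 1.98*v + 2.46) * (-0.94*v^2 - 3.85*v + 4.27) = 1.7672*v^5 + 6.016*v^4 - 11.1714*v^3 + 10.8616*v^2 - 17.9256*v + 10.5042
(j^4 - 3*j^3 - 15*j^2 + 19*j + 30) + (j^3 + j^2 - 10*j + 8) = j^4 - 2*j^3 - 14*j^2 + 9*j + 38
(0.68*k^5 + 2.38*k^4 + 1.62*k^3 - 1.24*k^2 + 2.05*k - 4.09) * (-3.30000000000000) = -2.244*k^5 - 7.854*k^4 - 5.346*k^3 + 4.092*k^2 - 6.765*k + 13.497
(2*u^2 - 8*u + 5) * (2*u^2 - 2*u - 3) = 4*u^4 - 20*u^3 + 20*u^2 + 14*u - 15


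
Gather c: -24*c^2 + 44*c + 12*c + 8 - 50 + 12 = -24*c^2 + 56*c - 30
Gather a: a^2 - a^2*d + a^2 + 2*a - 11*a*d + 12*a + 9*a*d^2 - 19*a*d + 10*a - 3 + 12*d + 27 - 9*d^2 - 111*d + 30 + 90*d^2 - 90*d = a^2*(2 - d) + a*(9*d^2 - 30*d + 24) + 81*d^2 - 189*d + 54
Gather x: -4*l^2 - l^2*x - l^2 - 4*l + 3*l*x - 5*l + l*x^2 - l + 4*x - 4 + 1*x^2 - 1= -5*l^2 - 10*l + x^2*(l + 1) + x*(-l^2 + 3*l + 4) - 5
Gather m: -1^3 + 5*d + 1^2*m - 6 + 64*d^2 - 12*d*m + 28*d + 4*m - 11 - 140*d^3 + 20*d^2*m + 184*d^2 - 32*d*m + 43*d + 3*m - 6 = -140*d^3 + 248*d^2 + 76*d + m*(20*d^2 - 44*d + 8) - 24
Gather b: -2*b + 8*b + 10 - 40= 6*b - 30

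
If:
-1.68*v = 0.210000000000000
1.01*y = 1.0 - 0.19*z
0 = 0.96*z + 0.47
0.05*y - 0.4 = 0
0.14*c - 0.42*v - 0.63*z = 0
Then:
No Solution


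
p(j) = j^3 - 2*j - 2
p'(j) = 3*j^2 - 2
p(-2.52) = -12.96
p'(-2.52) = 17.05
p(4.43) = 76.08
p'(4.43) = 56.87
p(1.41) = -2.02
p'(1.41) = 3.96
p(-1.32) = -1.66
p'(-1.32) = 3.23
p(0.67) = -3.04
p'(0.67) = -0.65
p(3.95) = 51.73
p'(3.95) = 44.81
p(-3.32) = -31.95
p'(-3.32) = 31.07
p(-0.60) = -1.02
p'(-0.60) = -0.92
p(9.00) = 709.00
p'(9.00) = 241.00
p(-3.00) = -23.00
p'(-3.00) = 25.00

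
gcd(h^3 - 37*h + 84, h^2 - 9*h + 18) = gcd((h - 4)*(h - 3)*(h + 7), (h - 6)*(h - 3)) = h - 3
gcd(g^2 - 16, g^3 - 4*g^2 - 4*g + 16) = g - 4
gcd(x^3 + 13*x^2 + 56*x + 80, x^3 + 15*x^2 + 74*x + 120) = x^2 + 9*x + 20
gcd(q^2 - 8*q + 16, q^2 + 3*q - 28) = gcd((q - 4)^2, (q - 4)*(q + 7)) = q - 4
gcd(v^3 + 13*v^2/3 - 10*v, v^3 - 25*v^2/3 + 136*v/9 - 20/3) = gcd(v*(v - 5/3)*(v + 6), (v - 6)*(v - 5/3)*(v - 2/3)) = v - 5/3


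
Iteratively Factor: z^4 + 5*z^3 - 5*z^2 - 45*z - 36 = (z + 4)*(z^3 + z^2 - 9*z - 9) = (z - 3)*(z + 4)*(z^2 + 4*z + 3) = (z - 3)*(z + 1)*(z + 4)*(z + 3)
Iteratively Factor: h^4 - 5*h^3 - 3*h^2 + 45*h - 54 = (h - 3)*(h^3 - 2*h^2 - 9*h + 18) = (h - 3)^2*(h^2 + h - 6) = (h - 3)^2*(h - 2)*(h + 3)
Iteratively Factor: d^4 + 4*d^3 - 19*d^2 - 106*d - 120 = (d - 5)*(d^3 + 9*d^2 + 26*d + 24) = (d - 5)*(d + 2)*(d^2 + 7*d + 12) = (d - 5)*(d + 2)*(d + 4)*(d + 3)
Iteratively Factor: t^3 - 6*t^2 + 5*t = (t - 1)*(t^2 - 5*t) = t*(t - 1)*(t - 5)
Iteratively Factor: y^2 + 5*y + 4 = (y + 1)*(y + 4)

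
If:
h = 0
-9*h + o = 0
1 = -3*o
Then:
No Solution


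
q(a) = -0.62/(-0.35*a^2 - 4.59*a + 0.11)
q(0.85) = 0.15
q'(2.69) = -0.02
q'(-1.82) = -0.04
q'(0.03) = -3642.55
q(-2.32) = -0.07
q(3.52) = 0.03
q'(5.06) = -0.00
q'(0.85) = -0.20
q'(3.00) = -0.01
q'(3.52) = -0.01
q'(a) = -0.62*(0.7*a + 4.59)/(-0.35*a^2 - 4.59*a + 0.11)^2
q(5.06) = 0.02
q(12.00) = 0.01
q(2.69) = 0.04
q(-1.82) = -0.08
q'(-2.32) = -0.02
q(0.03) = 22.13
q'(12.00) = -0.00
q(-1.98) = -0.08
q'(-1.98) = -0.03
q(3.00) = 0.04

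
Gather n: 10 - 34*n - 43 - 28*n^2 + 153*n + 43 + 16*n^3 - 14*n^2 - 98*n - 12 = 16*n^3 - 42*n^2 + 21*n - 2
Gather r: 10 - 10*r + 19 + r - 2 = 27 - 9*r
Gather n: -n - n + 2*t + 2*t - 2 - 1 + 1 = -2*n + 4*t - 2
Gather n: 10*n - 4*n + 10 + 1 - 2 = 6*n + 9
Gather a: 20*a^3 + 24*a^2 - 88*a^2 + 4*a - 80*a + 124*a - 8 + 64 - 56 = 20*a^3 - 64*a^2 + 48*a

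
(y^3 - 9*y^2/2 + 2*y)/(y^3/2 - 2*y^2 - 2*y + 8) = y*(2*y - 1)/(y^2 - 4)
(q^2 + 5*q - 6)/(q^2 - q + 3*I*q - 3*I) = (q + 6)/(q + 3*I)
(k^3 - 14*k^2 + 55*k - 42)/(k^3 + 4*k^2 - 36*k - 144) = (k^2 - 8*k + 7)/(k^2 + 10*k + 24)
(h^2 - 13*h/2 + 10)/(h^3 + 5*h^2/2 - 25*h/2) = (h - 4)/(h*(h + 5))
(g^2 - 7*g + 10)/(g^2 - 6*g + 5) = (g - 2)/(g - 1)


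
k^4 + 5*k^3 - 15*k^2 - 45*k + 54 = (k - 3)*(k - 1)*(k + 3)*(k + 6)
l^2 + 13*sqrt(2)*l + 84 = (l + 6*sqrt(2))*(l + 7*sqrt(2))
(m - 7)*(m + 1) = m^2 - 6*m - 7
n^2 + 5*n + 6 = (n + 2)*(n + 3)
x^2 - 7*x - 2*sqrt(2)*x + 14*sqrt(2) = (x - 7)*(x - 2*sqrt(2))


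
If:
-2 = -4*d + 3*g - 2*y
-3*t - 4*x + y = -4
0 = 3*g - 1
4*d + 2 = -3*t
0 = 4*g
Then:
No Solution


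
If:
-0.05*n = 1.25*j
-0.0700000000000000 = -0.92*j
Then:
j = 0.08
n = -1.90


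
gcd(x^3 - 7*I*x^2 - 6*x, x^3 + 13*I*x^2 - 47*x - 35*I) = 1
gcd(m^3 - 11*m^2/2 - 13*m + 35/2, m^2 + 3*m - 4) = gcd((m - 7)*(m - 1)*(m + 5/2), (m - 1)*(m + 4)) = m - 1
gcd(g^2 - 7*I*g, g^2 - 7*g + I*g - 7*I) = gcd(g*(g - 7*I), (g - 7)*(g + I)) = 1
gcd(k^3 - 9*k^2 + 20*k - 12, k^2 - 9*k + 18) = k - 6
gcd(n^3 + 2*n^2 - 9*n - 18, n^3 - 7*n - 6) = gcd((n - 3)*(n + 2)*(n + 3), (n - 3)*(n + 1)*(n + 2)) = n^2 - n - 6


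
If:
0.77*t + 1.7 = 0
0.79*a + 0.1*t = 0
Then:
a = 0.28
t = -2.21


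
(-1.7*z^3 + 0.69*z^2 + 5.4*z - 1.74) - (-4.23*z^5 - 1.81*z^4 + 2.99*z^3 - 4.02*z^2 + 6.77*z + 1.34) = 4.23*z^5 + 1.81*z^4 - 4.69*z^3 + 4.71*z^2 - 1.37*z - 3.08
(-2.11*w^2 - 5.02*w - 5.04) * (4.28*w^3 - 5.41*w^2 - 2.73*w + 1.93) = -9.0308*w^5 - 10.0705*w^4 + 11.3473*w^3 + 36.8987*w^2 + 4.0706*w - 9.7272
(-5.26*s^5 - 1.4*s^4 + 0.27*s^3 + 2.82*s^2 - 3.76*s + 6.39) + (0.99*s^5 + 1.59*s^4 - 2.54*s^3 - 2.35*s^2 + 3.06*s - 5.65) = -4.27*s^5 + 0.19*s^4 - 2.27*s^3 + 0.47*s^2 - 0.7*s + 0.739999999999999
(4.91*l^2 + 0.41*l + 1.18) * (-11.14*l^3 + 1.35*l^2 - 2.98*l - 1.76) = -54.6974*l^5 + 2.0611*l^4 - 27.2235*l^3 - 8.2704*l^2 - 4.238*l - 2.0768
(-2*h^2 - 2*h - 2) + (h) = -2*h^2 - h - 2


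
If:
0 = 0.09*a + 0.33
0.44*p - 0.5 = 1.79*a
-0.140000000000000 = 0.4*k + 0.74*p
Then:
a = -3.67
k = 25.14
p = -13.78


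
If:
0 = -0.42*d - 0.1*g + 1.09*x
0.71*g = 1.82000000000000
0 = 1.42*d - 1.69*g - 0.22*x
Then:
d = 3.28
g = 2.56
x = 1.50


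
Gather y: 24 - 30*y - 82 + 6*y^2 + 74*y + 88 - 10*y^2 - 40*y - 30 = -4*y^2 + 4*y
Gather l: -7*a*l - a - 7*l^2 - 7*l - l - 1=-a - 7*l^2 + l*(-7*a - 8) - 1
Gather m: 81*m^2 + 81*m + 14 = 81*m^2 + 81*m + 14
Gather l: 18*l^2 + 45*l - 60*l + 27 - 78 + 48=18*l^2 - 15*l - 3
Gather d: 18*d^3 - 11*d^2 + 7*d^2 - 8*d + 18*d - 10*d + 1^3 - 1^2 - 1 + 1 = 18*d^3 - 4*d^2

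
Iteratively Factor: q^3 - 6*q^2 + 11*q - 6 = (q - 3)*(q^2 - 3*q + 2) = (q - 3)*(q - 1)*(q - 2)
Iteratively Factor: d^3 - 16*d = (d)*(d^2 - 16) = d*(d - 4)*(d + 4)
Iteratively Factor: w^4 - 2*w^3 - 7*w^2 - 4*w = (w + 1)*(w^3 - 3*w^2 - 4*w) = w*(w + 1)*(w^2 - 3*w - 4) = w*(w + 1)^2*(w - 4)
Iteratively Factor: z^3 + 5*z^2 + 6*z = (z)*(z^2 + 5*z + 6) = z*(z + 2)*(z + 3)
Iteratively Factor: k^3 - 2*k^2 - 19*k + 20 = (k - 5)*(k^2 + 3*k - 4) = (k - 5)*(k + 4)*(k - 1)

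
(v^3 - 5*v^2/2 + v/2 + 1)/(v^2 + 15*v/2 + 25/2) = (2*v^3 - 5*v^2 + v + 2)/(2*v^2 + 15*v + 25)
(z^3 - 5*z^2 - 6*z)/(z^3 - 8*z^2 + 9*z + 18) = z/(z - 3)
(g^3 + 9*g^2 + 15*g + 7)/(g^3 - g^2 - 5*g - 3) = (g + 7)/(g - 3)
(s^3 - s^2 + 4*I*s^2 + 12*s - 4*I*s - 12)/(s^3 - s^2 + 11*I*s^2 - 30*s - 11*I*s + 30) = (s - 2*I)/(s + 5*I)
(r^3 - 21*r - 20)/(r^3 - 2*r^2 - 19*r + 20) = (r + 1)/(r - 1)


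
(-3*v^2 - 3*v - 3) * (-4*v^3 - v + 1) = 12*v^5 + 12*v^4 + 15*v^3 - 3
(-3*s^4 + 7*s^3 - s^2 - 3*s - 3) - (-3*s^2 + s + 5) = -3*s^4 + 7*s^3 + 2*s^2 - 4*s - 8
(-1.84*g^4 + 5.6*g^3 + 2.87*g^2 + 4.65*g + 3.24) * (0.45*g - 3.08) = -0.828*g^5 + 8.1872*g^4 - 15.9565*g^3 - 6.7471*g^2 - 12.864*g - 9.9792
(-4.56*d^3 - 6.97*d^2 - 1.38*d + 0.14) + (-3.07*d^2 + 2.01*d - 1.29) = -4.56*d^3 - 10.04*d^2 + 0.63*d - 1.15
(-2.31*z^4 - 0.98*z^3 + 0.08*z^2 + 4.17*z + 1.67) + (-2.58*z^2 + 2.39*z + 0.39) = -2.31*z^4 - 0.98*z^3 - 2.5*z^2 + 6.56*z + 2.06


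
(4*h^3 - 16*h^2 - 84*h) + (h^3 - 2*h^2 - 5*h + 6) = 5*h^3 - 18*h^2 - 89*h + 6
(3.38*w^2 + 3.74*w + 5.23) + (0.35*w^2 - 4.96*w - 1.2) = 3.73*w^2 - 1.22*w + 4.03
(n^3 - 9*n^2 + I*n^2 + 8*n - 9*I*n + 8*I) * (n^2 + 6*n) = n^5 - 3*n^4 + I*n^4 - 46*n^3 - 3*I*n^3 + 48*n^2 - 46*I*n^2 + 48*I*n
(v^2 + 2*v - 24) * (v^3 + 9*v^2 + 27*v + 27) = v^5 + 11*v^4 + 21*v^3 - 135*v^2 - 594*v - 648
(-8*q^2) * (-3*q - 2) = 24*q^3 + 16*q^2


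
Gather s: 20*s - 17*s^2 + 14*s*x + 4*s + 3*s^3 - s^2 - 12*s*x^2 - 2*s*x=3*s^3 - 18*s^2 + s*(-12*x^2 + 12*x + 24)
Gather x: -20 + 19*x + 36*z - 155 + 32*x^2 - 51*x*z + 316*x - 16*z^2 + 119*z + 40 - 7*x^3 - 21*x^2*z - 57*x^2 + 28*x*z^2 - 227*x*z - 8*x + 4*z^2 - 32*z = -7*x^3 + x^2*(-21*z - 25) + x*(28*z^2 - 278*z + 327) - 12*z^2 + 123*z - 135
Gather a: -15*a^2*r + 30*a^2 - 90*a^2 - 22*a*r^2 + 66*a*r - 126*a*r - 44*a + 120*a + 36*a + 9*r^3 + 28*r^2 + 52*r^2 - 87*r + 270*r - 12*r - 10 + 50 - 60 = a^2*(-15*r - 60) + a*(-22*r^2 - 60*r + 112) + 9*r^3 + 80*r^2 + 171*r - 20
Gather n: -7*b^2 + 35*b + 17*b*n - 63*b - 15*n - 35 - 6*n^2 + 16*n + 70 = -7*b^2 - 28*b - 6*n^2 + n*(17*b + 1) + 35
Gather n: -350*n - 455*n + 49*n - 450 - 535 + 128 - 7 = -756*n - 864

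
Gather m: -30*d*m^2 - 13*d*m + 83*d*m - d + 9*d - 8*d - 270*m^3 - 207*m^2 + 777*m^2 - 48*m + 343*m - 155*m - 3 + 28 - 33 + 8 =-270*m^3 + m^2*(570 - 30*d) + m*(70*d + 140)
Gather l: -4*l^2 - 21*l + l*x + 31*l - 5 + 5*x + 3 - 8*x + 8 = -4*l^2 + l*(x + 10) - 3*x + 6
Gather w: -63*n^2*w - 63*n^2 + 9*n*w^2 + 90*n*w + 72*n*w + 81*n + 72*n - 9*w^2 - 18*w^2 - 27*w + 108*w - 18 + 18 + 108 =-63*n^2 + 153*n + w^2*(9*n - 27) + w*(-63*n^2 + 162*n + 81) + 108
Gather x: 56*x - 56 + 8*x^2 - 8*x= 8*x^2 + 48*x - 56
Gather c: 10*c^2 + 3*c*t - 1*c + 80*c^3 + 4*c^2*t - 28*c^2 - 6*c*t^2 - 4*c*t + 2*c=80*c^3 + c^2*(4*t - 18) + c*(-6*t^2 - t + 1)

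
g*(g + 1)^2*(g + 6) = g^4 + 8*g^3 + 13*g^2 + 6*g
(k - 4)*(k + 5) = k^2 + k - 20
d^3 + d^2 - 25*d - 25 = (d - 5)*(d + 1)*(d + 5)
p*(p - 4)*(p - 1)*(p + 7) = p^4 + 2*p^3 - 31*p^2 + 28*p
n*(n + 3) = n^2 + 3*n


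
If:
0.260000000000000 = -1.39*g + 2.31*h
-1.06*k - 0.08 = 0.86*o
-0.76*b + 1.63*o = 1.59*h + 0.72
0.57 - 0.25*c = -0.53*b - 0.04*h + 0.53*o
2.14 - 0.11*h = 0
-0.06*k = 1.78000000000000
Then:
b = 36.58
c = 5.61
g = 32.14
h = 19.45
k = -29.67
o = 36.47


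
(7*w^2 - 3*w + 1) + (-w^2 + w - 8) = 6*w^2 - 2*w - 7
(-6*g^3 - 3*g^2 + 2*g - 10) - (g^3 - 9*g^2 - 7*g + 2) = -7*g^3 + 6*g^2 + 9*g - 12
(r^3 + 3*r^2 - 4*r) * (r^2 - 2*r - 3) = r^5 + r^4 - 13*r^3 - r^2 + 12*r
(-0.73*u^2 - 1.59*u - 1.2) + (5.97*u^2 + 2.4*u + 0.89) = 5.24*u^2 + 0.81*u - 0.31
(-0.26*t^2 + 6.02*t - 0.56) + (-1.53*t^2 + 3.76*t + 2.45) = -1.79*t^2 + 9.78*t + 1.89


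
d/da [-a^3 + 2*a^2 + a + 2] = -3*a^2 + 4*a + 1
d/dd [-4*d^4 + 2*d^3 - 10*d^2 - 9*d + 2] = -16*d^3 + 6*d^2 - 20*d - 9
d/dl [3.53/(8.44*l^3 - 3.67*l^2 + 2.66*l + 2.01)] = (-89.3796*l^2 + 25.9102*l - 9.3898)/(8.44*l^3 - 3.67*l^2 + 2.66*l + 2.01)^2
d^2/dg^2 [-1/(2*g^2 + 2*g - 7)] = 4*(2*g^2 + 2*g - 2*(2*g + 1)^2 - 7)/(2*g^2 + 2*g - 7)^3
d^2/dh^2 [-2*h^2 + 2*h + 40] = -4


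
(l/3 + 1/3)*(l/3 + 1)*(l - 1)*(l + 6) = l^4/9 + l^3 + 17*l^2/9 - l - 2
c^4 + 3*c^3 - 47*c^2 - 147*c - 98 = (c - 7)*(c + 1)*(c + 2)*(c + 7)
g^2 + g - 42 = (g - 6)*(g + 7)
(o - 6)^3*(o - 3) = o^4 - 21*o^3 + 162*o^2 - 540*o + 648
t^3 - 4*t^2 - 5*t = t*(t - 5)*(t + 1)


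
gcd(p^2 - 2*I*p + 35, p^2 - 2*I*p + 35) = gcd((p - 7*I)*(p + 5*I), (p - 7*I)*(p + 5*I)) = p^2 - 2*I*p + 35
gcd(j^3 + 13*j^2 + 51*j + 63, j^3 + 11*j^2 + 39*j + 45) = j^2 + 6*j + 9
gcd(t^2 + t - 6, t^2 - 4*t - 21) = t + 3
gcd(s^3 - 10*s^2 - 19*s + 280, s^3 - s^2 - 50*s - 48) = s - 8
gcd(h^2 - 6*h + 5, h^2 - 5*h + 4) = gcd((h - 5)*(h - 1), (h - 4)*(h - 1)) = h - 1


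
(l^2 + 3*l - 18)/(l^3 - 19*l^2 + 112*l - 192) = (l + 6)/(l^2 - 16*l + 64)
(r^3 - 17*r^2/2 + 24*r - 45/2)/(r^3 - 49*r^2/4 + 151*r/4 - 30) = 2*(2*r^2 - 11*r + 15)/(4*r^2 - 37*r + 40)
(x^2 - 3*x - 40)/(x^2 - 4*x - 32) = (x + 5)/(x + 4)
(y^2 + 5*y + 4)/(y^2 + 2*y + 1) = (y + 4)/(y + 1)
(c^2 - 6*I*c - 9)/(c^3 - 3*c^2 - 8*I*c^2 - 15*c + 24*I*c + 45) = (c - 3*I)/(c^2 - c*(3 + 5*I) + 15*I)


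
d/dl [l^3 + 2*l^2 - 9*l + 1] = 3*l^2 + 4*l - 9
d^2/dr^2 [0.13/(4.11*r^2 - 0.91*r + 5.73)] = (-4.391946*r^2 + 0.972426*r + 0.13*(8.22*r - 0.91)*(16.44*r - 1.82) - 6.123078)/(4.11*r^2 - 0.91*r + 5.73)^3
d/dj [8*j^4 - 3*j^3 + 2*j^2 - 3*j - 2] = 32*j^3 - 9*j^2 + 4*j - 3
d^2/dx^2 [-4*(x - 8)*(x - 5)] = -8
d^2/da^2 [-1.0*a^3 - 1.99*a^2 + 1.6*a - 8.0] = -6.0*a - 3.98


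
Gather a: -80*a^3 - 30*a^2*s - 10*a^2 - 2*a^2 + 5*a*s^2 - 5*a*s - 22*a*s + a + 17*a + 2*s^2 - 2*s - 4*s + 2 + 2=-80*a^3 + a^2*(-30*s - 12) + a*(5*s^2 - 27*s + 18) + 2*s^2 - 6*s + 4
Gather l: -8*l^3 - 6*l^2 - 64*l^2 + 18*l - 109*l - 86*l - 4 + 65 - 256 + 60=-8*l^3 - 70*l^2 - 177*l - 135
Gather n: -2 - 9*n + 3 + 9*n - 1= 0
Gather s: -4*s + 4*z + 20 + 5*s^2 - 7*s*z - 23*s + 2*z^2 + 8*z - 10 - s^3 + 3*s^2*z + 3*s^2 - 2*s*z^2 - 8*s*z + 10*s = -s^3 + s^2*(3*z + 8) + s*(-2*z^2 - 15*z - 17) + 2*z^2 + 12*z + 10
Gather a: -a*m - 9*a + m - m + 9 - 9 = a*(-m - 9)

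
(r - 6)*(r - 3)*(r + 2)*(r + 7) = r^4 - 49*r^2 + 36*r + 252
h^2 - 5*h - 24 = (h - 8)*(h + 3)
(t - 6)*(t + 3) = t^2 - 3*t - 18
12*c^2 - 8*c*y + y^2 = (-6*c + y)*(-2*c + y)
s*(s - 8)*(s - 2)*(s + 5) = s^4 - 5*s^3 - 34*s^2 + 80*s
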